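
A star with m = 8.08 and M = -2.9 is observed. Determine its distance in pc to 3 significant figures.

1.57×10^3 pc

m − M = 5 log₁₀(d/10 pc)
8.08 − (-2.9) = 10.98 = 5 log₁₀(d/10)
d = 10 × 10^(10.98/5) = 10 × 10^2.196 = 1570 pc.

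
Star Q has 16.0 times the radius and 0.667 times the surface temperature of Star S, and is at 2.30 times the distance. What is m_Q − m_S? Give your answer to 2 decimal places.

L_Q/L_S = (16.0)²(0.667)⁴ = 50.67.
F_Q/F_S = (L_Q/L_S)/(d_Q/d_S)² = 50.67/5.290 = 9.578.
m_Q − m_S = −2.5 log₁₀(9.578) = -2.45.

-2.45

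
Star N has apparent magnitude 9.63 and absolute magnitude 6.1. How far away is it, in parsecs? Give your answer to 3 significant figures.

50.8 pc

m − M = 5 log₁₀(d/10 pc)
9.63 − (6.1) = 3.53 = 5 log₁₀(d/10)
d = 10 × 10^(3.53/5) = 10 × 10^0.706 = 50.82 pc.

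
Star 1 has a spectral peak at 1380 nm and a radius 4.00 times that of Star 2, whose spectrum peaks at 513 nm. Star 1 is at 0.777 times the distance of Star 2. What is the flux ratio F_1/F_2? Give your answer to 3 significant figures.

Wien's law: T_1/T_2 = λ_2/λ_1 = 513/1380 = 0.3717.
L_1/L_2 = (R_1/R_2)²(T_1/T_2)⁴ = (4.00)²(0.3717)⁴ = 0.3055.
F_1/F_2 = (L_1/L_2)/(d_1/d_2)² = 0.3055/(0.777)² = 0.5061.

0.506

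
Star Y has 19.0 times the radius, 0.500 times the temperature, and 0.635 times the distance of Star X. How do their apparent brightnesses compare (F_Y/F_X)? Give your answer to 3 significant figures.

56.0

L_Y/L_X = (R_Y/R_X)²(T_Y/T_X)⁴ = (19.0)² × (0.500)⁴ = 22.56.
F_Y/F_X = (L_Y/L_X)/(d_Y/d_X)² = 22.56 / (0.635)² = 55.96.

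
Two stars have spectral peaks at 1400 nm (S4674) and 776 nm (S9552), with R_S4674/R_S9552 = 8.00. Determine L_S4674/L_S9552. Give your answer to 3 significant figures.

Wien's law gives T ∝ 1/λ_max, so T_S4674/T_S9552 = λ_S9552/λ_S4674 = 776/1400 = 0.5543.
Then L ∝ R²T⁴ gives L_S4674/L_S9552 = (8.00)² × (0.5543)⁴ = 64.00 × 0.09439 = 6.041.

6.04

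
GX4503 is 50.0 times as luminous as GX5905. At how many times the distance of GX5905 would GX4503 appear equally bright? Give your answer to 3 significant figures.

7.07

Equal flux requires L_GX4503/d_GX4503² = L_GX5905/d_GX5905², so d_GX4503/d_GX5905 = √(L_GX4503/L_GX5905)
= √(50.0) = 7.071.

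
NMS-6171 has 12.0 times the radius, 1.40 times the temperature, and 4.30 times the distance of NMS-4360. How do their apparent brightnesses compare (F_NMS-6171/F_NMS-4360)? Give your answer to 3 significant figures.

29.9

L_NMS-6171/L_NMS-4360 = (R_NMS-6171/R_NMS-4360)²(T_NMS-6171/T_NMS-4360)⁴ = (12.0)² × (1.40)⁴ = 553.2.
F_NMS-6171/F_NMS-4360 = (L_NMS-6171/L_NMS-4360)/(d_NMS-6171/d_NMS-4360)² = 553.2 / (4.30)² = 29.92.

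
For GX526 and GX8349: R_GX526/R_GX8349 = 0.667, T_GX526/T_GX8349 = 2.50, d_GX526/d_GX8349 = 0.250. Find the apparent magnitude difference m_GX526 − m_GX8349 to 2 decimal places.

-6.11

L_GX526/L_GX8349 = (0.667)²(2.50)⁴ = 17.38.
F_GX526/F_GX8349 = (L_GX526/L_GX8349)/(d_GX526/d_GX8349)² = 17.38/0.06250 = 278.1.
m_GX526 − m_GX8349 = −2.5 log₁₀(278.1) = -6.11.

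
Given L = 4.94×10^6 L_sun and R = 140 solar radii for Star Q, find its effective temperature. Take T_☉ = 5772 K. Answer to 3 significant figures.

2.30×10^4 K

T/T_☉ = (L/L_☉)^(1/4) / (R/R_☉)^(1/2)
T = 5772 × (4.94×10^6)^(1/4) / √(140) = 5772 × 47.14 / 11.83 = 2.300×10^4 K.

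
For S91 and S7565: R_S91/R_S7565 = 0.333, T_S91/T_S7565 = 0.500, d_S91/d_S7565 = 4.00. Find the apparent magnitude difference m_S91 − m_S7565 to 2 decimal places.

L_S91/L_S7565 = (0.333)²(0.500)⁴ = 0.006931.
F_S91/F_S7565 = (L_S91/L_S7565)/(d_S91/d_S7565)² = 0.006931/16.00 = 4.332×10^-4.
m_S91 − m_S7565 = −2.5 log₁₀(4.332×10^-4) = 8.41.

8.41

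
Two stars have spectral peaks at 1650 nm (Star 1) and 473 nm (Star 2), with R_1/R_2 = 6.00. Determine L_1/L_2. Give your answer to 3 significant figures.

Wien's law gives T ∝ 1/λ_max, so T_1/T_2 = λ_2/λ_1 = 473/1650 = 0.2867.
Then L ∝ R²T⁴ gives L_1/L_2 = (6.00)² × (0.2867)⁴ = 36.00 × 0.006753 = 0.2431.

0.243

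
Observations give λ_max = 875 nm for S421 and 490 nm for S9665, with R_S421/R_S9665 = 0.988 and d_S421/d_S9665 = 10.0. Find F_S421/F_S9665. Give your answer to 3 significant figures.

Wien's law: T_S421/T_S9665 = λ_S9665/λ_S421 = 490/875 = 0.5600.
L_S421/L_S9665 = (R_S421/R_S9665)²(T_S421/T_S9665)⁴ = (0.988)²(0.5600)⁴ = 0.09600.
F_S421/F_S9665 = (L_S421/L_S9665)/(d_S421/d_S9665)² = 0.09600/(10.0)² = 9.600×10^-4.

9.60×10^-4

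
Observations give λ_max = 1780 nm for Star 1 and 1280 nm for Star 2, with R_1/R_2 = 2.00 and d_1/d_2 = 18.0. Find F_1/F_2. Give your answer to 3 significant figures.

0.00330

Wien's law: T_1/T_2 = λ_2/λ_1 = 1280/1780 = 0.7191.
L_1/L_2 = (R_1/R_2)²(T_1/T_2)⁴ = (2.00)²(0.7191)⁴ = 1.070.
F_1/F_2 = (L_1/L_2)/(d_1/d_2)² = 1.070/(18.0)² = 0.003301.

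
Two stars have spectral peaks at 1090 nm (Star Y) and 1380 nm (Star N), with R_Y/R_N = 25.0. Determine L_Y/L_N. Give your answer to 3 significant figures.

Wien's law gives T ∝ 1/λ_max, so T_Y/T_N = λ_N/λ_Y = 1380/1090 = 1.266.
Then L ∝ R²T⁴ gives L_Y/L_N = (25.0)² × (1.266)⁴ = 625.0 × 2.569 = 1606.

1.61×10^3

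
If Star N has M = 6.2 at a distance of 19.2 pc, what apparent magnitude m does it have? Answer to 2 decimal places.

7.62

m = M + 5 log₁₀(d/10 pc) = 6.2 + 5 log₁₀(19.2/10)
  = 6.2 + 5 × 0.283 = 6.2 + 1.42 = 7.62.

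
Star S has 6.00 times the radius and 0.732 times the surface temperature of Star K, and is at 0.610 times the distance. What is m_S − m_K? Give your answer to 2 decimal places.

L_S/L_K = (6.00)²(0.732)⁴ = 10.34.
F_S/F_K = (L_S/L_K)/(d_S/d_K)² = 10.34/0.3721 = 27.78.
m_S − m_K = −2.5 log₁₀(27.78) = -3.61.

-3.61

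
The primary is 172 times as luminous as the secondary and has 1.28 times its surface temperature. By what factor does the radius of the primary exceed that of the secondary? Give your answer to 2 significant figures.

L ∝ R²T⁴ gives R ∝ √L / T², so
R_p/R_s = √(172) / (1.28)² = 13.11 / 1.638 = 8.005.

8.0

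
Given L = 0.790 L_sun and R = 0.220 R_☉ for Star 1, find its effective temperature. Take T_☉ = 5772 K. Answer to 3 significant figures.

1.16×10^4 K

T/T_☉ = (L/L_☉)^(1/4) / (R/R_☉)^(1/2)
T = 5772 × (0.790)^(1/4) / √(0.220) = 5772 × 0.9428 / 0.4690 = 1.160×10^4 K.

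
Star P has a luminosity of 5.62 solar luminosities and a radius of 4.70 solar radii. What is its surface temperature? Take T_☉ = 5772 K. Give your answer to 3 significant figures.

T/T_☉ = (L/L_☉)^(1/4) / (R/R_☉)^(1/2)
T = 5772 × (5.62)^(1/4) / √(4.70) = 5772 × 1.540 / 2.168 = 4099 K.

4.10×10^3 K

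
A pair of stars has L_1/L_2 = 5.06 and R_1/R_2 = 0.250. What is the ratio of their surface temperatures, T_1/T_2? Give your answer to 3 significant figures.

L ∝ R²T⁴ gives T ∝ (L/R²)^(1/4), so
T_1/T_2 = (5.06 / 0.250²)^(1/4) = (80.96)^(1/4) = 3.000.

3.00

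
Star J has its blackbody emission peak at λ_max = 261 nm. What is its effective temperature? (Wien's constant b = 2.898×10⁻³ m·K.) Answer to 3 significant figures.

1.11×10^4 K

T = b/λ_max = 2.898×10⁻³ / (261×10⁻⁹) = 1.110×10^4 K.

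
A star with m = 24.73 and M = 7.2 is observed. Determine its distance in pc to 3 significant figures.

3.21×10^4 pc

m − M = 5 log₁₀(d/10 pc)
24.73 − (7.2) = 17.53 = 5 log₁₀(d/10)
d = 10 × 10^(17.53/5) = 10 × 10^3.506 = 3.206×10^4 pc.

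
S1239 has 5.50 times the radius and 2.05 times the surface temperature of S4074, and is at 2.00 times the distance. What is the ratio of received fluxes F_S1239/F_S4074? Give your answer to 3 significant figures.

134

L_S1239/L_S4074 = (R_S1239/R_S4074)²(T_S1239/T_S4074)⁴ = (5.50)² × (2.05)⁴ = 534.2.
F_S1239/F_S4074 = (L_S1239/L_S4074)/(d_S1239/d_S4074)² = 534.2 / (2.00)² = 133.6.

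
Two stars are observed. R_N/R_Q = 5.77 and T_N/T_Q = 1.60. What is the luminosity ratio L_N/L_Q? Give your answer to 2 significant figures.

From the Stefan–Boltzmann law, L ∝ R²T⁴, so
L_N/L_Q = (R_N/R_Q)² (T_N/T_Q)⁴ = (5.77)² × (1.60)⁴ = 33.29 × 6.554 = 218.2.

2.2×10^2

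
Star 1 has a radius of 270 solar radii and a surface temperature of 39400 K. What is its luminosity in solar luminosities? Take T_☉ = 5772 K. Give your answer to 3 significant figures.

L/L_☉ = (R/R_☉)² (T/T_☉)⁴ = (270)² × (39400/5772)⁴
       = 7.290×10^4 × (6.826)⁴ = 7.290×10^4 × 2171 = 1.583×10^8.

1.58×10^8 solar luminosities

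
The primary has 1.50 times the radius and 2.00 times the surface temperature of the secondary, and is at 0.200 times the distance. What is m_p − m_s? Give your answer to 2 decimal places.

-7.39

L_p/L_s = (1.50)²(2.00)⁴ = 36.00.
F_p/F_s = (L_p/L_s)/(d_p/d_s)² = 36.00/0.04000 = 900.0.
m_p − m_s = −2.5 log₁₀(900.0) = -7.39.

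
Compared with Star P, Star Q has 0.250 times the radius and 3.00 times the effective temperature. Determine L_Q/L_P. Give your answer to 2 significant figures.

From the Stefan–Boltzmann law, L ∝ R²T⁴, so
L_Q/L_P = (R_Q/R_P)² (T_Q/T_P)⁴ = (0.250)² × (3.00)⁴ = 0.06250 × 81.00 = 5.062.

5.1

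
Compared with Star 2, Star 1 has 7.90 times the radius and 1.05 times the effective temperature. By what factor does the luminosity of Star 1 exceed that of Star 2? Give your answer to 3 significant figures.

75.9

From the Stefan–Boltzmann law, L ∝ R²T⁴, so
L_1/L_2 = (R_1/R_2)² (T_1/T_2)⁴ = (7.90)² × (1.05)⁴ = 62.41 × 1.216 = 75.86.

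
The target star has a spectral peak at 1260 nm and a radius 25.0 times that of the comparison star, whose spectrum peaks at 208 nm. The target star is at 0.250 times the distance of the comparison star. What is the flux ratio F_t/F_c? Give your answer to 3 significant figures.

7.43

Wien's law: T_t/T_c = λ_c/λ_t = 208/1260 = 0.1651.
L_t/L_c = (R_t/R_c)²(T_t/T_c)⁴ = (25.0)²(0.1651)⁴ = 0.4641.
F_t/F_c = (L_t/L_c)/(d_t/d_c)² = 0.4641/(0.250)² = 7.426.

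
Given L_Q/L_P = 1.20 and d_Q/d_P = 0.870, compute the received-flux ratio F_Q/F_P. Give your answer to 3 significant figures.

1.59

F = L/(4πd²), so F_Q/F_P = (L_Q/L_P) / (d_Q/d_P)²
= 1.20 / (0.870)² = 1.20 / 0.7569 = 1.585.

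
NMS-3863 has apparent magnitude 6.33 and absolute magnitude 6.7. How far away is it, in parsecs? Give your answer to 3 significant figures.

m − M = 5 log₁₀(d/10 pc)
6.33 − (6.7) = -0.37 = 5 log₁₀(d/10)
d = 10 × 10^(-0.37/5) = 10 × 10^-0.074 = 8.433 pc.

8.43 pc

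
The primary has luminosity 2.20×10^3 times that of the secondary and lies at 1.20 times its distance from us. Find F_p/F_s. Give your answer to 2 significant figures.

1.5×10^3

F = L/(4πd²), so F_p/F_s = (L_p/L_s) / (d_p/d_s)²
= 2.20×10^3 / (1.20)² = 2.20×10^3 / 1.440 = 1528.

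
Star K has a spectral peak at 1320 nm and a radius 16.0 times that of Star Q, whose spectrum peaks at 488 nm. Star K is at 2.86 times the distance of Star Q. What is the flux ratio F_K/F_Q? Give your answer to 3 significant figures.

Wien's law: T_K/T_Q = λ_Q/λ_K = 488/1320 = 0.3697.
L_K/L_Q = (R_K/R_Q)²(T_K/T_Q)⁴ = (16.0)²(0.3697)⁴ = 4.782.
F_K/F_Q = (L_K/L_Q)/(d_K/d_Q)² = 4.782/(2.86)² = 0.5846.

0.585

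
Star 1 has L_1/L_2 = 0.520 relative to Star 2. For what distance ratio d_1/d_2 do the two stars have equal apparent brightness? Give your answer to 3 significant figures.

Equal flux requires L_1/d_1² = L_2/d_2², so d_1/d_2 = √(L_1/L_2)
= √(0.520) = 0.7211.

0.721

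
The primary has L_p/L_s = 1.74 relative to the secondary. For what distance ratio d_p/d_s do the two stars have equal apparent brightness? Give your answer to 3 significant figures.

1.32

Equal flux requires L_p/d_p² = L_s/d_s², so d_p/d_s = √(L_p/L_s)
= √(1.74) = 1.319.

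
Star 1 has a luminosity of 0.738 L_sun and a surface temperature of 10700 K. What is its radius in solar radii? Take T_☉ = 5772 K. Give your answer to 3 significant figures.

R/R_☉ = √(L/L_☉) / (T/T_☉)² = √(0.738) / (1.854)²
       = 0.8591 / 3.436 = 0.2500.

0.250 solar radii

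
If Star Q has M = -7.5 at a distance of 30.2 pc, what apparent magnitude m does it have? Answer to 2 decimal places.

m = M + 5 log₁₀(d/10 pc) = -7.5 + 5 log₁₀(30.2/10)
  = -7.5 + 5 × 0.480 = -7.5 + 2.40 = -5.10.

-5.10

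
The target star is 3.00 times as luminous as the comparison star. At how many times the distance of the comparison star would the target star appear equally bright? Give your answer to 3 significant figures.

1.73

Equal flux requires L_t/d_t² = L_c/d_c², so d_t/d_c = √(L_t/L_c)
= √(3.00) = 1.732.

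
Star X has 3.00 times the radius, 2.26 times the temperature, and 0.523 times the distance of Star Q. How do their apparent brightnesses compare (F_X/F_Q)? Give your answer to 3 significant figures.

858

L_X/L_Q = (R_X/R_Q)²(T_X/T_Q)⁴ = (3.00)² × (2.26)⁴ = 234.8.
F_X/F_Q = (L_X/L_Q)/(d_X/d_Q)² = 234.8 / (0.523)² = 858.4.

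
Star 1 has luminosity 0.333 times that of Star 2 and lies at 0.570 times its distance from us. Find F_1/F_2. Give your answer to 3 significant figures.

1.02

F = L/(4πd²), so F_1/F_2 = (L_1/L_2) / (d_1/d_2)²
= 0.333 / (0.570)² = 0.333 / 0.3249 = 1.025.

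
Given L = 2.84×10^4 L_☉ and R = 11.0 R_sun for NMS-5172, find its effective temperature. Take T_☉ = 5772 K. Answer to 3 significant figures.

2.26×10^4 K

T/T_☉ = (L/L_☉)^(1/4) / (R/R_☉)^(1/2)
T = 5772 × (2.84×10^4)^(1/4) / √(11.0) = 5772 × 12.98 / 3.317 = 2.259×10^4 K.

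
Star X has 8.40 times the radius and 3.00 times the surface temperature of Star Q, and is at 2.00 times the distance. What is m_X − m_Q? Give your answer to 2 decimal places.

-7.89

L_X/L_Q = (8.40)²(3.00)⁴ = 5715.
F_X/F_Q = (L_X/L_Q)/(d_X/d_Q)² = 5715/4.000 = 1429.
m_X − m_Q = −2.5 log₁₀(1429) = -7.89.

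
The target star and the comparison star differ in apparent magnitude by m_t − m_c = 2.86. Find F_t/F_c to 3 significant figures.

F_t/F_c = 10^(−(m_t − m_c)/2.5) = 10^(-2.86/2.5) = 10^-1.144 = 0.07178.

0.0718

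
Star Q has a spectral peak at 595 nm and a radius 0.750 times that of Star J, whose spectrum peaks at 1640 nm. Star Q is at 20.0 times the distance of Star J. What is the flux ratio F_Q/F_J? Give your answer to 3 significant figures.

Wien's law: T_Q/T_J = λ_J/λ_Q = 1640/595 = 2.756.
L_Q/L_J = (R_Q/R_J)²(T_Q/T_J)⁴ = (0.750)²(2.756)⁴ = 32.47.
F_Q/F_J = (L_Q/L_J)/(d_Q/d_J)² = 32.47/(20.0)² = 0.08117.

0.0812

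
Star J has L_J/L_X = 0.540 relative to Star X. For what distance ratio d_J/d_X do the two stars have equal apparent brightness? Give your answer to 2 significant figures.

Equal flux requires L_J/d_J² = L_X/d_X², so d_J/d_X = √(L_J/L_X)
= √(0.540) = 0.7348.

0.73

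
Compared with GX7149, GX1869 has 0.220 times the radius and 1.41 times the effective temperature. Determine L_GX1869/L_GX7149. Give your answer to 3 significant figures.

From the Stefan–Boltzmann law, L ∝ R²T⁴, so
L_GX1869/L_GX7149 = (R_GX1869/R_GX7149)² (T_GX1869/T_GX7149)⁴ = (0.220)² × (1.41)⁴ = 0.04840 × 3.953 = 0.1913.

0.191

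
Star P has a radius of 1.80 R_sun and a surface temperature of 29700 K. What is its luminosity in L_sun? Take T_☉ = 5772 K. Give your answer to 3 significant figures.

2.27×10^3 L_sun

L/L_☉ = (R/R_☉)² (T/T_☉)⁴ = (1.80)² × (29700/5772)⁴
       = 3.240 × (5.146)⁴ = 3.240 × 701.0 = 2271.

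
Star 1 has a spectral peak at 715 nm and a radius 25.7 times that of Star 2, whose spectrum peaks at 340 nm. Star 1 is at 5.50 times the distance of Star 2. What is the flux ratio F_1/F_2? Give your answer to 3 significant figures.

1.12

Wien's law: T_1/T_2 = λ_2/λ_1 = 340/715 = 0.4755.
L_1/L_2 = (R_1/R_2)²(T_1/T_2)⁴ = (25.7)²(0.4755)⁴ = 33.77.
F_1/F_2 = (L_1/L_2)/(d_1/d_2)² = 33.77/(5.50)² = 1.116.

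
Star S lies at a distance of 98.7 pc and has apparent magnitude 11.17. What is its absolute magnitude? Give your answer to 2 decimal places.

M = m − 5 log₁₀(d/10 pc) = 11.17 − 5 log₁₀(98.7/10)
  = 11.17 − 5 × 0.994 = 11.17 − 4.97 = 6.20.

6.20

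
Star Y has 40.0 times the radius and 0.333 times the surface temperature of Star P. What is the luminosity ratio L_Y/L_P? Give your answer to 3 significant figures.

19.7

From the Stefan–Boltzmann law, L ∝ R²T⁴, so
L_Y/L_P = (R_Y/R_P)² (T_Y/T_P)⁴ = (40.0)² × (0.333)⁴ = 1600 × 0.01230 = 19.67.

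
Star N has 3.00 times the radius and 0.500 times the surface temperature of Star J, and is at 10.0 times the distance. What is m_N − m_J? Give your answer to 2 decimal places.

5.62

L_N/L_J = (3.00)²(0.500)⁴ = 0.5625.
F_N/F_J = (L_N/L_J)/(d_N/d_J)² = 0.5625/100.0 = 0.005625.
m_N − m_J = −2.5 log₁₀(0.005625) = 5.62.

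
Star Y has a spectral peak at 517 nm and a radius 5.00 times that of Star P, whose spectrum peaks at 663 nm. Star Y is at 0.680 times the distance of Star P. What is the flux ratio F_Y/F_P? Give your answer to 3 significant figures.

Wien's law: T_Y/T_P = λ_P/λ_Y = 663/517 = 1.282.
L_Y/L_P = (R_Y/R_P)²(T_Y/T_P)⁴ = (5.00)²(1.282)⁴ = 67.61.
F_Y/F_P = (L_Y/L_P)/(d_Y/d_P)² = 67.61/(0.680)² = 146.2.

146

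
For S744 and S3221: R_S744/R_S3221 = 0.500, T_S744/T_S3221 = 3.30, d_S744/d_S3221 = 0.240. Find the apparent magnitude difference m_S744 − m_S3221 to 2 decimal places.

L_S744/L_S3221 = (0.500)²(3.30)⁴ = 29.65.
F_S744/F_S3221 = (L_S744/L_S3221)/(d_S744/d_S3221)² = 29.65/0.05760 = 514.7.
m_S744 − m_S3221 = −2.5 log₁₀(514.7) = -6.78.

-6.78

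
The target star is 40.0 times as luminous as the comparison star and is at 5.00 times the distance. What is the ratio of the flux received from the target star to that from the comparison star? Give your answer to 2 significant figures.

1.6

F = L/(4πd²), so F_t/F_c = (L_t/L_c) / (d_t/d_c)²
= 40.0 / (5.00)² = 40.0 / 25.00 = 1.600.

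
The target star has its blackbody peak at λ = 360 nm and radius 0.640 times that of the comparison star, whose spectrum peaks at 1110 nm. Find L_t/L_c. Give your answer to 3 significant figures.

Wien's law gives T ∝ 1/λ_max, so T_t/T_c = λ_c/λ_t = 1110/360 = 3.083.
Then L ∝ R²T⁴ gives L_t/L_c = (0.640)² × (3.083)⁴ = 0.4096 × 90.38 = 37.02.

37.0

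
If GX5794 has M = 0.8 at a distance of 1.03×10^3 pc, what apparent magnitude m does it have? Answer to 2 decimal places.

10.86

m = M + 5 log₁₀(d/10 pc) = 0.8 + 5 log₁₀(1.03×10^3/10)
  = 0.8 + 5 × 2.013 = 0.8 + 10.06 = 10.86.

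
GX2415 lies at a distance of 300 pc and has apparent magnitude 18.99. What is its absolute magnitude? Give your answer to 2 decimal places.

11.60

M = m − 5 log₁₀(d/10 pc) = 18.99 − 5 log₁₀(300/10)
  = 18.99 − 5 × 1.477 = 18.99 − 7.39 = 11.60.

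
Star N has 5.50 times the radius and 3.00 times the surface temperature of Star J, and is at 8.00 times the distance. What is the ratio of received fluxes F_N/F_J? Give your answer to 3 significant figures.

L_N/L_J = (R_N/R_J)²(T_N/T_J)⁴ = (5.50)² × (3.00)⁴ = 2450.
F_N/F_J = (L_N/L_J)/(d_N/d_J)² = 2450 / (8.00)² = 38.29.

38.3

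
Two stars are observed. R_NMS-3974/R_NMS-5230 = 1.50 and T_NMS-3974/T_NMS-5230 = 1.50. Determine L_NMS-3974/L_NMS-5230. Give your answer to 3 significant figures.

11.4

From the Stefan–Boltzmann law, L ∝ R²T⁴, so
L_NMS-3974/L_NMS-5230 = (R_NMS-3974/R_NMS-5230)² (T_NMS-3974/T_NMS-5230)⁴ = (1.50)² × (1.50)⁴ = 2.250 × 5.062 = 11.39.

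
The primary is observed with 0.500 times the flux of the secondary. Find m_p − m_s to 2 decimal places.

0.75

m_p − m_s = −2.5 log₁₀(F_p/F_s) = −2.5 log₁₀(0.500) = −2.5 × (-0.301) = 0.753.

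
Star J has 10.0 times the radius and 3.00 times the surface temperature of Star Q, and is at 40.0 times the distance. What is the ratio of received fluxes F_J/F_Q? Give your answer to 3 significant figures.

5.06

L_J/L_Q = (R_J/R_Q)²(T_J/T_Q)⁴ = (10.0)² × (3.00)⁴ = 8100.
F_J/F_Q = (L_J/L_Q)/(d_J/d_Q)² = 8100 / (40.0)² = 5.062.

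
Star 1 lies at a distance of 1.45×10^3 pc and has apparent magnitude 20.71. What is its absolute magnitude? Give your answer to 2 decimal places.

M = m − 5 log₁₀(d/10 pc) = 20.71 − 5 log₁₀(1.45×10^3/10)
  = 20.71 − 5 × 2.161 = 20.71 − 10.81 = 9.90.

9.90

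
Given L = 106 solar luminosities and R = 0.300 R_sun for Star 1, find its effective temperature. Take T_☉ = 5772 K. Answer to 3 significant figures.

T/T_☉ = (L/L_☉)^(1/4) / (R/R_☉)^(1/2)
T = 5772 × (106)^(1/4) / √(0.300) = 5772 × 3.209 / 0.5477 = 3.381×10^4 K.

3.38×10^4 K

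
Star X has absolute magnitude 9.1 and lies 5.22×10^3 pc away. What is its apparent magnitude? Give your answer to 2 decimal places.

22.69

m = M + 5 log₁₀(d/10 pc) = 9.1 + 5 log₁₀(5.22×10^3/10)
  = 9.1 + 5 × 2.718 = 9.1 + 13.59 = 22.69.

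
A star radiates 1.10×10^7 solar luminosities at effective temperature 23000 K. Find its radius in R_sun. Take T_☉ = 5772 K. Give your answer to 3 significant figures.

209 R_sun

R/R_☉ = √(L/L_☉) / (T/T_☉)² = √(1.10×10^7) / (3.985)²
       = 3317 / 15.88 = 208.9.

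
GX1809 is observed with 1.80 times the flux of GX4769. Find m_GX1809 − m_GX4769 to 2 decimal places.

m_GX1809 − m_GX4769 = −2.5 log₁₀(F_GX1809/F_GX4769) = −2.5 log₁₀(1.80) = −2.5 × (0.255) = -0.638.

-0.64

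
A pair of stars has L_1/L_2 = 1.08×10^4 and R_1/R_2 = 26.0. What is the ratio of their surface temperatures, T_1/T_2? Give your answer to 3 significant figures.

L ∝ R²T⁴ gives T ∝ (L/R²)^(1/4), so
T_1/T_2 = (1.08×10^4 / 26.0²)^(1/4) = (15.98)^(1/4) = 1.999.

2.00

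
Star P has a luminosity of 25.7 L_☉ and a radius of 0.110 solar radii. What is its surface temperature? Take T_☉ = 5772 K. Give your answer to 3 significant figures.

T/T_☉ = (L/L_☉)^(1/4) / (R/R_☉)^(1/2)
T = 5772 × (25.7)^(1/4) / √(0.110) = 5772 × 2.252 / 0.3317 = 3.918×10^4 K.

3.92×10^4 K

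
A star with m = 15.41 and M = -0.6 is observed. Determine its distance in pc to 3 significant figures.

m − M = 5 log₁₀(d/10 pc)
15.41 − (-0.6) = 16.01 = 5 log₁₀(d/10)
d = 10 × 10^(16.01/5) = 10 × 10^3.202 = 1.592×10^4 pc.

1.59×10^4 pc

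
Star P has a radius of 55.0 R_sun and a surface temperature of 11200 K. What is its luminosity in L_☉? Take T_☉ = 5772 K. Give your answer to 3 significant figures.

4.29×10^4 L_☉

L/L_☉ = (R/R_☉)² (T/T_☉)⁴ = (55.0)² × (11200/5772)⁴
       = 3025 × (1.940)⁴ = 3025 × 14.18 = 4.288×10^4.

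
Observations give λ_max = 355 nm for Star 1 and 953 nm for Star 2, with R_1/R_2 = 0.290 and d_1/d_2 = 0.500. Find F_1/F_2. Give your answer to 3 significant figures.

17.5

Wien's law: T_1/T_2 = λ_2/λ_1 = 953/355 = 2.685.
L_1/L_2 = (R_1/R_2)²(T_1/T_2)⁴ = (0.290)²(2.685)⁴ = 4.368.
F_1/F_2 = (L_1/L_2)/(d_1/d_2)² = 4.368/(0.500)² = 17.47.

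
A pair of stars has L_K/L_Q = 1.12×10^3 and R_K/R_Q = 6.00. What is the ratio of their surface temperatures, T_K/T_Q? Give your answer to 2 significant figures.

2.4

L ∝ R²T⁴ gives T ∝ (L/R²)^(1/4), so
T_K/T_Q = (1.12×10^3 / 6.00²)^(1/4) = (31.11)^(1/4) = 2.362.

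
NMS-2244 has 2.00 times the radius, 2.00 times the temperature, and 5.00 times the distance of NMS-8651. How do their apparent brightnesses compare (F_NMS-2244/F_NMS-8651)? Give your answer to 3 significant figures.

L_NMS-2244/L_NMS-8651 = (R_NMS-2244/R_NMS-8651)²(T_NMS-2244/T_NMS-8651)⁴ = (2.00)² × (2.00)⁴ = 64.00.
F_NMS-2244/F_NMS-8651 = (L_NMS-2244/L_NMS-8651)/(d_NMS-2244/d_NMS-8651)² = 64.00 / (5.00)² = 2.560.

2.56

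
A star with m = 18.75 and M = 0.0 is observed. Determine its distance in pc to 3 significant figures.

m − M = 5 log₁₀(d/10 pc)
18.75 − (0.0) = 18.75 = 5 log₁₀(d/10)
d = 10 × 10^(18.75/5) = 10 × 10^3.750 = 5.623×10^4 pc.

5.62×10^4 pc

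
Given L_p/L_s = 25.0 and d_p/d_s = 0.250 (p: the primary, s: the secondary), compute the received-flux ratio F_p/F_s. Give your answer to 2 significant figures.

4.0×10^2

F = L/(4πd²), so F_p/F_s = (L_p/L_s) / (d_p/d_s)²
= 25.0 / (0.250)² = 25.0 / 0.06250 = 400.0.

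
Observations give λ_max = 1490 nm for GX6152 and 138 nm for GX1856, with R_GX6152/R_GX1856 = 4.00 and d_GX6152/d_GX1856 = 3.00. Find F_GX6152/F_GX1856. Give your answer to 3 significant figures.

Wien's law: T_GX6152/T_GX1856 = λ_GX1856/λ_GX6152 = 138/1490 = 0.09262.
L_GX6152/L_GX1856 = (R_GX6152/R_GX1856)²(T_GX6152/T_GX1856)⁴ = (4.00)²(0.09262)⁴ = 0.001177.
F_GX6152/F_GX1856 = (L_GX6152/L_GX1856)/(d_GX6152/d_GX1856)² = 0.001177/(3.00)² = 1.308×10^-4.

1.31×10^-4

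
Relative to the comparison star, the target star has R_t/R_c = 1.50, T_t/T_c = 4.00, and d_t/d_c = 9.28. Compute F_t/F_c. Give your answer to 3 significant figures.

6.69

L_t/L_c = (R_t/R_c)²(T_t/T_c)⁴ = (1.50)² × (4.00)⁴ = 576.0.
F_t/F_c = (L_t/L_c)/(d_t/d_c)² = 576.0 / (9.28)² = 6.688.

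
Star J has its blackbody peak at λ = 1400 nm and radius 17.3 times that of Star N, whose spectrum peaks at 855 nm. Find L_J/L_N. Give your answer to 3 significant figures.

41.6

Wien's law gives T ∝ 1/λ_max, so T_J/T_N = λ_N/λ_J = 855/1400 = 0.6107.
Then L ∝ R²T⁴ gives L_J/L_N = (17.3)² × (0.6107)⁴ = 299.3 × 0.1391 = 41.63.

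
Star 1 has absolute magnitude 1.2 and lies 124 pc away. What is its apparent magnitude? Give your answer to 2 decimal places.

m = M + 5 log₁₀(d/10 pc) = 1.2 + 5 log₁₀(124/10)
  = 1.2 + 5 × 1.093 = 1.2 + 5.47 = 6.67.

6.67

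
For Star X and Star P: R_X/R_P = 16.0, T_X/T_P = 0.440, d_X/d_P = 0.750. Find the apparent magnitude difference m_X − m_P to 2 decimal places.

L_X/L_P = (16.0)²(0.440)⁴ = 9.595.
F_X/F_P = (L_X/L_P)/(d_X/d_P)² = 9.595/0.5625 = 17.06.
m_X − m_P = −2.5 log₁₀(17.06) = -3.08.

-3.08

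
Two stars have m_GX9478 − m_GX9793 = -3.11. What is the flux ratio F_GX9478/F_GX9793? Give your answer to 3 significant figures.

17.5

F_GX9478/F_GX9793 = 10^(−(m_GX9478 − m_GX9793)/2.5) = 10^(3.11/2.5) = 10^1.244 = 17.54.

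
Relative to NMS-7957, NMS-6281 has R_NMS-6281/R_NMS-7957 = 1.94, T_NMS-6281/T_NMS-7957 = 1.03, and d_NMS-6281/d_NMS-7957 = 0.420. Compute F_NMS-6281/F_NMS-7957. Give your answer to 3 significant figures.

24.0

L_NMS-6281/L_NMS-7957 = (R_NMS-6281/R_NMS-7957)²(T_NMS-6281/T_NMS-7957)⁴ = (1.94)² × (1.03)⁴ = 4.236.
F_NMS-6281/F_NMS-7957 = (L_NMS-6281/L_NMS-7957)/(d_NMS-6281/d_NMS-7957)² = 4.236 / (0.420)² = 24.01.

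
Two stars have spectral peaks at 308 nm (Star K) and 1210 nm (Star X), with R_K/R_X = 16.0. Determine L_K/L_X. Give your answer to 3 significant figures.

6.10×10^4

Wien's law gives T ∝ 1/λ_max, so T_K/T_X = λ_X/λ_K = 1210/308 = 3.929.
Then L ∝ R²T⁴ gives L_K/L_X = (16.0)² × (3.929)⁴ = 256.0 × 238.2 = 6.098×10^4.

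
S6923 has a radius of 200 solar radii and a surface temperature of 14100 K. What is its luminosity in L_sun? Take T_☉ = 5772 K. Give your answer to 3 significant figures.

L/L_☉ = (R/R_☉)² (T/T_☉)⁴ = (200)² × (14100/5772)⁴
       = 4.000×10^4 × (2.443)⁴ = 4.000×10^4 × 35.61 = 1.424×10^6.

1.42×10^6 L_sun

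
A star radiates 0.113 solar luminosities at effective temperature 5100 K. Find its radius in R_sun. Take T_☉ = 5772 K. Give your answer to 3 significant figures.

R/R_☉ = √(L/L_☉) / (T/T_☉)² = √(0.113) / (0.8836)²
       = 0.3362 / 0.7807 = 0.4306.

0.431 R_sun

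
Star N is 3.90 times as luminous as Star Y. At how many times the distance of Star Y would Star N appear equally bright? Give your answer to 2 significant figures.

Equal flux requires L_N/d_N² = L_Y/d_Y², so d_N/d_Y = √(L_N/L_Y)
= √(3.90) = 1.975.

2.0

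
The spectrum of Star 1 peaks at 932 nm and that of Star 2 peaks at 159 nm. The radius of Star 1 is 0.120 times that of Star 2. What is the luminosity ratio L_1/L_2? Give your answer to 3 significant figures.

1.22×10^-5

Wien's law gives T ∝ 1/λ_max, so T_1/T_2 = λ_2/λ_1 = 159/932 = 0.1706.
Then L ∝ R²T⁴ gives L_1/L_2 = (0.120)² × (0.1706)⁴ = 0.01440 × 8.471×10^-4 = 1.220×10^-5.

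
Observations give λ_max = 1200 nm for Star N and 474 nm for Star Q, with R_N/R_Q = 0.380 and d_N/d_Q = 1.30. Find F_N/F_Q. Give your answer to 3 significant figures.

Wien's law: T_N/T_Q = λ_Q/λ_N = 474/1200 = 0.3950.
L_N/L_Q = (R_N/R_Q)²(T_N/T_Q)⁴ = (0.380)²(0.3950)⁴ = 0.003515.
F_N/F_Q = (L_N/L_Q)/(d_N/d_Q)² = 0.003515/(1.30)² = 0.002080.

0.00208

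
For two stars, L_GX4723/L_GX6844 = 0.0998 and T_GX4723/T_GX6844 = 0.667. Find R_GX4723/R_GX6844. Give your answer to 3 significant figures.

L ∝ R²T⁴ gives R ∝ √L / T², so
R_GX4723/R_GX6844 = √(0.0998) / (0.667)² = 0.3159 / 0.4449 = 0.7101.

0.710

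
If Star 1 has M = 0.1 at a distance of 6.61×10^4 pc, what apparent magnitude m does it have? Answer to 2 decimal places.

19.20

m = M + 5 log₁₀(d/10 pc) = 0.1 + 5 log₁₀(6.61×10^4/10)
  = 0.1 + 5 × 3.820 = 0.1 + 19.10 = 19.20.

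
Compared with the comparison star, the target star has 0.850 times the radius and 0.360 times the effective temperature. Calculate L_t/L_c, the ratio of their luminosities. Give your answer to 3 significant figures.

0.0121

From the Stefan–Boltzmann law, L ∝ R²T⁴, so
L_t/L_c = (R_t/R_c)² (T_t/T_c)⁴ = (0.850)² × (0.360)⁴ = 0.7225 × 0.01680 = 0.01214.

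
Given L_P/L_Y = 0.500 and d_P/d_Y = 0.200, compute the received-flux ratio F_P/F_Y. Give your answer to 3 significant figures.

F = L/(4πd²), so F_P/F_Y = (L_P/L_Y) / (d_P/d_Y)²
= 0.500 / (0.200)² = 0.500 / 0.04000 = 12.50.

12.5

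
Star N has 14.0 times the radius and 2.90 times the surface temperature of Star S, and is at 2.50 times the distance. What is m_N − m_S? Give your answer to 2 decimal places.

-8.36

L_N/L_S = (14.0)²(2.90)⁴ = 1.386×10^4.
F_N/F_S = (L_N/L_S)/(d_N/d_S)² = 1.386×10^4/6.250 = 2218.
m_N − m_S = −2.5 log₁₀(2218) = -8.36.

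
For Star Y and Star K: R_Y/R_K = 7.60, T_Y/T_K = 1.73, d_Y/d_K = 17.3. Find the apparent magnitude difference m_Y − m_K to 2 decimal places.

L_Y/L_K = (7.60)²(1.73)⁴ = 517.4.
F_Y/F_K = (L_Y/L_K)/(d_Y/d_K)² = 517.4/299.3 = 1.729.
m_Y − m_K = −2.5 log₁₀(1.729) = -0.59.

-0.59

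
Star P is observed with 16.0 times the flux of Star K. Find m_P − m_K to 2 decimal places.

-3.01

m_P − m_K = −2.5 log₁₀(F_P/F_K) = −2.5 log₁₀(16.0) = −2.5 × (1.204) = -3.010.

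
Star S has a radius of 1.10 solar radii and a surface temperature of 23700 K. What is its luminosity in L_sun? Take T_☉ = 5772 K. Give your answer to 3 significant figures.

L/L_☉ = (R/R_☉)² (T/T_☉)⁴ = (1.10)² × (23700/5772)⁴
       = 1.210 × (4.106)⁴ = 1.210 × 284.2 = 343.9.

344 L_sun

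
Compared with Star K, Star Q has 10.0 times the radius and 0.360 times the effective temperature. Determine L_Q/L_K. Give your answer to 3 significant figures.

1.68

From the Stefan–Boltzmann law, L ∝ R²T⁴, so
L_Q/L_K = (R_Q/R_K)² (T_Q/T_K)⁴ = (10.0)² × (0.360)⁴ = 100.0 × 0.01680 = 1.680.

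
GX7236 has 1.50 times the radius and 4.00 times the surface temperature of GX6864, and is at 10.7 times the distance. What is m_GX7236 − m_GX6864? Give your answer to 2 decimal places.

-1.75

L_GX7236/L_GX6864 = (1.50)²(4.00)⁴ = 576.0.
F_GX7236/F_GX6864 = (L_GX7236/L_GX6864)/(d_GX7236/d_GX6864)² = 576.0/114.5 = 5.031.
m_GX7236 − m_GX6864 = −2.5 log₁₀(5.031) = -1.75.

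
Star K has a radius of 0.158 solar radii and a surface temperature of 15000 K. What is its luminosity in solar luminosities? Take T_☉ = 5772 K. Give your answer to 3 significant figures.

L/L_☉ = (R/R_☉)² (T/T_☉)⁴ = (0.158)² × (15000/5772)⁴
       = 0.02496 × (2.599)⁴ = 0.02496 × 45.61 = 1.139.

1.14 solar luminosities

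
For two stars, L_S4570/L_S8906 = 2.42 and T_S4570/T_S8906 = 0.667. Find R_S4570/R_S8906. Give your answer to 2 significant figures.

3.5

L ∝ R²T⁴ gives R ∝ √L / T², so
R_S4570/R_S8906 = √(2.42) / (0.667)² = 1.556 / 0.4449 = 3.497.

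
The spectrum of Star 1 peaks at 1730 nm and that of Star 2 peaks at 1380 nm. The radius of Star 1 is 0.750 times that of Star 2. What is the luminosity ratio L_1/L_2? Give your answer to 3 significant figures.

Wien's law gives T ∝ 1/λ_max, so T_1/T_2 = λ_2/λ_1 = 1380/1730 = 0.7977.
Then L ∝ R²T⁴ gives L_1/L_2 = (0.750)² × (0.7977)⁴ = 0.5625 × 0.4049 = 0.2277.

0.228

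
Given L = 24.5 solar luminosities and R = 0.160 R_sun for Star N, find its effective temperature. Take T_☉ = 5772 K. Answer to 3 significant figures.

T/T_☉ = (L/L_☉)^(1/4) / (R/R_☉)^(1/2)
T = 5772 × (24.5)^(1/4) / √(0.160) = 5772 × 2.225 / 0.4000 = 3.210×10^4 K.

3.21×10^4 K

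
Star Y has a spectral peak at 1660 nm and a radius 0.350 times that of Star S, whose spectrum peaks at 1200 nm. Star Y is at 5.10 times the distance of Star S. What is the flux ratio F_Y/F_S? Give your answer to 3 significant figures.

Wien's law: T_Y/T_S = λ_S/λ_Y = 1200/1660 = 0.7229.
L_Y/L_S = (R_Y/R_S)²(T_Y/T_S)⁴ = (0.350)²(0.7229)⁴ = 0.03345.
F_Y/F_S = (L_Y/L_S)/(d_Y/d_S)² = 0.03345/(5.10)² = 0.001286.

0.00129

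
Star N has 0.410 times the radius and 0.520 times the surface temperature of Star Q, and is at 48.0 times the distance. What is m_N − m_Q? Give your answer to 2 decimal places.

L_N/L_Q = (0.410)²(0.520)⁴ = 0.01229.
F_N/F_Q = (L_N/L_Q)/(d_N/d_Q)² = 0.01229/2304 = 5.335×10^-6.
m_N − m_Q = −2.5 log₁₀(5.335×10^-6) = 13.18.

13.18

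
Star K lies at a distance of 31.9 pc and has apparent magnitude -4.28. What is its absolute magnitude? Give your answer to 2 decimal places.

-6.80

M = m − 5 log₁₀(d/10 pc) = -4.28 − 5 log₁₀(31.9/10)
  = -4.28 − 5 × 0.504 = -4.28 − 2.52 = -6.80.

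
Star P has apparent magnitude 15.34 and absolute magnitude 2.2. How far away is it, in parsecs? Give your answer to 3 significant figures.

4.25×10^3 pc

m − M = 5 log₁₀(d/10 pc)
15.34 − (2.2) = 13.14 = 5 log₁₀(d/10)
d = 10 × 10^(13.14/5) = 10 × 10^2.628 = 4246 pc.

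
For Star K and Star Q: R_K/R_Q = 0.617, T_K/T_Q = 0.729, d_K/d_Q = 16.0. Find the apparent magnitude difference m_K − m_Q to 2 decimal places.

8.44

L_K/L_Q = (0.617)²(0.729)⁴ = 0.1075.
F_K/F_Q = (L_K/L_Q)/(d_K/d_Q)² = 0.1075/256.0 = 4.200×10^-4.
m_K − m_Q = −2.5 log₁₀(4.200×10^-4) = 8.44.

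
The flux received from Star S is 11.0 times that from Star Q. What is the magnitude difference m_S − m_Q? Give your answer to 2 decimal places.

m_S − m_Q = −2.5 log₁₀(F_S/F_Q) = −2.5 log₁₀(11.0) = −2.5 × (1.041) = -2.603.

-2.60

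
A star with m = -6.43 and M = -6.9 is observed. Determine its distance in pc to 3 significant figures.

12.4 pc

m − M = 5 log₁₀(d/10 pc)
-6.43 − (-6.9) = 0.47 = 5 log₁₀(d/10)
d = 10 × 10^(0.47/5) = 10 × 10^0.094 = 12.42 pc.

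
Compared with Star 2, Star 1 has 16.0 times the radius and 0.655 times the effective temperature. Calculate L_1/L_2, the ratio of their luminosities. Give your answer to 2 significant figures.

47

From the Stefan–Boltzmann law, L ∝ R²T⁴, so
L_1/L_2 = (R_1/R_2)² (T_1/T_2)⁴ = (16.0)² × (0.655)⁴ = 256.0 × 0.1841 = 47.12.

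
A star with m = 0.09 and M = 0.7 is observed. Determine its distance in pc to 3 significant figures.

m − M = 5 log₁₀(d/10 pc)
0.09 − (0.7) = -0.61 = 5 log₁₀(d/10)
d = 10 × 10^(-0.61/5) = 10 × 10^-0.122 = 7.551 pc.

7.55 pc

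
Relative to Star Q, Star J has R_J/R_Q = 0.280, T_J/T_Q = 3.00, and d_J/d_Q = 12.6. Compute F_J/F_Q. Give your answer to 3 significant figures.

L_J/L_Q = (R_J/R_Q)²(T_J/T_Q)⁴ = (0.280)² × (3.00)⁴ = 6.350.
F_J/F_Q = (L_J/L_Q)/(d_J/d_Q)² = 6.350 / (12.6)² = 0.04000.

0.0400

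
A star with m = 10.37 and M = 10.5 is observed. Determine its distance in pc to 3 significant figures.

m − M = 5 log₁₀(d/10 pc)
10.37 − (10.5) = -0.13 = 5 log₁₀(d/10)
d = 10 × 10^(-0.13/5) = 10 × 10^-0.026 = 9.419 pc.

9.42 pc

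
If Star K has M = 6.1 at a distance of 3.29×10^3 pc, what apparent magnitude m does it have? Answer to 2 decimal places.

m = M + 5 log₁₀(d/10 pc) = 6.1 + 5 log₁₀(3.29×10^3/10)
  = 6.1 + 5 × 2.517 = 6.1 + 12.59 = 18.69.

18.69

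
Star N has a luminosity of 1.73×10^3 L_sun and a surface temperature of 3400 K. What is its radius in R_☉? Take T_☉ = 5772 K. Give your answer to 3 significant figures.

120 R_☉

R/R_☉ = √(L/L_☉) / (T/T_☉)² = √(1.73×10^3) / (0.5891)²
       = 41.59 / 0.3470 = 119.9.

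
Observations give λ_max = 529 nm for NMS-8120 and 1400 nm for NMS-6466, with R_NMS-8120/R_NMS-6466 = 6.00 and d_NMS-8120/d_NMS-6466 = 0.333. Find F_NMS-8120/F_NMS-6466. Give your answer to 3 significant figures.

Wien's law: T_NMS-8120/T_NMS-6466 = λ_NMS-6466/λ_NMS-8120 = 1400/529 = 2.647.
L_NMS-8120/L_NMS-6466 = (R_NMS-8120/R_NMS-6466)²(T_NMS-8120/T_NMS-6466)⁴ = (6.00)²(2.647)⁴ = 1766.
F_NMS-8120/F_NMS-6466 = (L_NMS-8120/L_NMS-6466)/(d_NMS-8120/d_NMS-6466)² = 1766/(0.333)² = 1.593×10^4.

1.59×10^4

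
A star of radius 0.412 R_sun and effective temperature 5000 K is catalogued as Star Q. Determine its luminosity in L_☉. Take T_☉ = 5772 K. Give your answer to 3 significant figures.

0.0956 L_☉

L/L_☉ = (R/R_☉)² (T/T_☉)⁴ = (0.412)² × (5000/5772)⁴
       = 0.1697 × (0.8663)⁴ = 0.1697 × 0.5631 = 0.09558.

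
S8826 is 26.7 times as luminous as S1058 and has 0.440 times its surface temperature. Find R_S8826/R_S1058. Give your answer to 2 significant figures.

27

L ∝ R²T⁴ gives R ∝ √L / T², so
R_S8826/R_S1058 = √(26.7) / (0.440)² = 5.167 / 0.1936 = 26.69.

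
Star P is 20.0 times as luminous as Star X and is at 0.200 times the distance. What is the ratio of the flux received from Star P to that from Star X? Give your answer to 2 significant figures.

5.0×10^2

F = L/(4πd²), so F_P/F_X = (L_P/L_X) / (d_P/d_X)²
= 20.0 / (0.200)² = 20.0 / 0.04000 = 500.0.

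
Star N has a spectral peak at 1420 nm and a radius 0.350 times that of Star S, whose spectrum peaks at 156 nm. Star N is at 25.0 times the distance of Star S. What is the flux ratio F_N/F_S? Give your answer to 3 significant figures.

Wien's law: T_N/T_S = λ_S/λ_N = 156/1420 = 0.1099.
L_N/L_S = (R_N/R_S)²(T_N/T_S)⁴ = (0.350)²(0.1099)⁴ = 1.784×10^-5.
F_N/F_S = (L_N/L_S)/(d_N/d_S)² = 1.784×10^-5/(25.0)² = 2.855×10^-8.

2.85×10^-8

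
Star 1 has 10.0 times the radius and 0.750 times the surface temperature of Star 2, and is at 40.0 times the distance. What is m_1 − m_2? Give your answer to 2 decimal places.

L_1/L_2 = (10.0)²(0.750)⁴ = 31.64.
F_1/F_2 = (L_1/L_2)/(d_1/d_2)² = 31.64/1600 = 0.01978.
m_1 − m_2 = −2.5 log₁₀(0.01978) = 4.26.

4.26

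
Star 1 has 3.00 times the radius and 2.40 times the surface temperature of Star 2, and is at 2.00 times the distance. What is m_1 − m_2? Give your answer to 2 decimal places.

L_1/L_2 = (3.00)²(2.40)⁴ = 298.6.
F_1/F_2 = (L_1/L_2)/(d_1/d_2)² = 298.6/4.000 = 74.65.
m_1 − m_2 = −2.5 log₁₀(74.65) = -4.68.

-4.68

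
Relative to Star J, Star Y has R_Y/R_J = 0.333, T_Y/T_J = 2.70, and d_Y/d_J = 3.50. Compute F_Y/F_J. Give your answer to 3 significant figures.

L_Y/L_J = (R_Y/R_J)²(T_Y/T_J)⁴ = (0.333)² × (2.70)⁴ = 5.893.
F_Y/F_J = (L_Y/L_J)/(d_Y/d_J)² = 5.893 / (3.50)² = 0.4811.

0.481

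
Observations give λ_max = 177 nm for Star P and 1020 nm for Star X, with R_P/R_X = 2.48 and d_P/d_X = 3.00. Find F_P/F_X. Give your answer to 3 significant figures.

754

Wien's law: T_P/T_X = λ_X/λ_P = 1020/177 = 5.763.
L_P/L_X = (R_P/R_X)²(T_P/T_X)⁴ = (2.48)²(5.763)⁴ = 6783.
F_P/F_X = (L_P/L_X)/(d_P/d_X)² = 6783/(3.00)² = 753.6.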